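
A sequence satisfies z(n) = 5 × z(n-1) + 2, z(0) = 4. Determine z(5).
Computing step by step:
z(0) = 4
z(1) = 5 × 4 + 2 = 22
z(2) = 5 × 22 + 2 = 112
z(3) = 5 × 112 + 2 = 562
z(4) = 5 × 562 + 2 = 2812
z(5) = 5 × 2812 + 2 = 14062

14062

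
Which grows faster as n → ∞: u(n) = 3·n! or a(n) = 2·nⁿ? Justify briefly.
Comparing growth rates:
Growth-rate hierarchy: log n ≺ any polynomial ≺ any exponential cⁿ (c>1) ≺ n! ≺ nⁿ.
super-exponential nⁿ dominates factorial asymptotically.

a(n) grows faster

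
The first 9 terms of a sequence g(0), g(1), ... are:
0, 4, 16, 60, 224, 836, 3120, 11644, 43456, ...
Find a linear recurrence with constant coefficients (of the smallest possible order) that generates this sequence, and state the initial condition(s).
Look for the lowest-order linear relation among consecutive terms.
Observation: g(n) - 4·g(n-1) - (-1)·g(n-2) = 0 holds for the shown terms, and no order-1 relation g(n) = α·g(n-1) + β fits.
Check at n=3: 4·16 + (-1)·4 = 60. ✓

g(n) = 4g(n-1) - g(n-2), g(0) = 0, g(1) = 4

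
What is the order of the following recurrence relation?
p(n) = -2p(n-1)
The order is the largest lag k for which p(n-k) appears. Here the deepest term is p(n-1), so the order is 1.

Order 1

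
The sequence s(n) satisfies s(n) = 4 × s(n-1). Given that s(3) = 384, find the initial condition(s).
In general s(n) = 4ⁿ · s(0). At n = 3: s(0) = s(3) / 4^3 = 384 / 64 = 6.

s(0) = 6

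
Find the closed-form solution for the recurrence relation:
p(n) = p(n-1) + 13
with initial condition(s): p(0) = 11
Recurrence: p(n) = p(n-1) + 13, initial: p(0) = 11.
Each step adds 13, so p(n) = p(0) + 13n = 13n + 11.

p(n) = 13n + 11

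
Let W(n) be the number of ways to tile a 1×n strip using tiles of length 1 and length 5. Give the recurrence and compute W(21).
Condition on the last tile: it has length 1 (leaving a 1×(n-1) strip) or length 5 (leaving a 1×(n-5) strip), so W(n) = W(n-1) + W(n-5) (order-5 linear recurrence).
For 0 ≤ i < 5 only unit tiles fit, so W(i) = 1.
Iterating the recurrence: W(5) = 2, W(6) = 3, W(7) = 4, W(8) = 5, W(9) = 6, W(10) = 8, W(11) = 11, W(12) = 15, W(13) = 20, W(14) = 26, W(15) = 34, W(16) = 45, W(17) = 60, W(18) = 80, W(19) = 106, W(20) = 140, W(21) = 185.

W(n) = W(n-1) + W(n-5), with W(i) = 1 for 0 ≤ i < 5; W(21) = 185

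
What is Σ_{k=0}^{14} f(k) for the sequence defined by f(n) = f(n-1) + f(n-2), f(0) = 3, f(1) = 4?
Computing the sequence terms: 3, 4, 7, 11, 18, 29, 47, 76, 123, 199, 322, 521, 843, 1364, 2207
Adding these values together:

5774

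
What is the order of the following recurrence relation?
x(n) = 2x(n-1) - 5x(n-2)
The order is the largest lag k for which x(n-k) appears. Here the deepest term is x(n-2), so the order is 2.

Order 2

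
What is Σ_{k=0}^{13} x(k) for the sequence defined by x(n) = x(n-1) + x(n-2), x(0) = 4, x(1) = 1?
Computing the sequence terms: 4, 1, 5, 6, 11, 17, 28, 45, 73, 118, 191, 309, 500, 809
Adding these values together:

2117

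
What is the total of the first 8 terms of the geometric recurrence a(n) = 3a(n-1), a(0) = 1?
Computing the sequence terms: 1, 3, 9, 27, 81, 243, 729, 2187
Adding these values together:

3280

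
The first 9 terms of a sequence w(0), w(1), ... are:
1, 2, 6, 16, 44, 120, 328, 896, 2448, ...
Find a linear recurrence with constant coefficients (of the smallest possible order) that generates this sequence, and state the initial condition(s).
Look for the lowest-order linear relation among consecutive terms.
Observation: w(n) - 2·w(n-1) - (2)·w(n-2) = 0 holds for the shown terms, and no order-1 relation w(n) = α·w(n-1) + β fits.
Check at n=3: 2·6 + (2)·2 = 16. ✓

w(n) = 2w(n-1) + 2w(n-2), w(0) = 1, w(1) = 2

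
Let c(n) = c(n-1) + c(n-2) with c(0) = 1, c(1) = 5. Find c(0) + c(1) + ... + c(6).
Computing the sequence terms: 1, 5, 6, 11, 17, 28, 45
Adding these values together:

113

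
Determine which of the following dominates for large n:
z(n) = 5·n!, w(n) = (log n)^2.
Comparing growth rates:
Growth-rate hierarchy: log n ≺ any polynomial ≺ any exponential cⁿ (c>1) ≺ n! ≺ nⁿ.
factorial dominates polylogarithmic (log n)^2 asymptotically.

z(n) grows faster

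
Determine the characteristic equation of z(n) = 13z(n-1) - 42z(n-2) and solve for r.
Substitute z(n) = rⁿ and divide through by rⁿ⁻²: r² - 13r + 42 = 0
Factor: (r - 7)(r - 6) = 0, so r = 7, 6.
General solution: z(n) = A·7ⁿ + B·6ⁿ

Characteristic: r² - 13r + 42 = 0, Roots: r = 7, 6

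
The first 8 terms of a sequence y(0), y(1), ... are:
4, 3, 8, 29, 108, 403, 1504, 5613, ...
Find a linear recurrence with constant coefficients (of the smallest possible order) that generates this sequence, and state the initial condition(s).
Look for the lowest-order linear relation among consecutive terms.
Observation: y(n) - 4·y(n-1) - (-1)·y(n-2) = 0 holds for the shown terms, and no order-1 relation y(n) = α·y(n-1) + β fits.
Check at n=3: 4·8 + (-1)·3 = 29. ✓

y(n) = 4y(n-1) - y(n-2), y(0) = 4, y(1) = 3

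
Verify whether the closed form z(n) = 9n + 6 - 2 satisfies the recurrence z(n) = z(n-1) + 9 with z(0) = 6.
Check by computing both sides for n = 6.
From the recurrence with z(0) = 6:
  z(0) = 6, z(1) = 15, z(2) = 24, z(3) = 33, z(4) = 42, z(5) = 51, z(6) = 60
  so the recurrence gives z(6) = 60.
From the proposed closed form z(n) = 9n + 6 - 2:
  z(6) = 58.
The recurrence gives 60 but the closed form gives 58, so the closed form does not satisfy the recurrence.

No, the closed form is incorrect.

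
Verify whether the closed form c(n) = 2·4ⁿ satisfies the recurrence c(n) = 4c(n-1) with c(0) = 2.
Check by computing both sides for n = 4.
From the recurrence with c(0) = 2:
  c(0) = 2, c(1) = 8, c(2) = 32, c(3) = 128, c(4) = 512
  so the recurrence gives c(4) = 512.
From the proposed closed form c(n) = 2·4ⁿ:
  c(4) = 512.
Both sides give 512 at n = 4, and the initial condition(s) match, so the closed form is consistent.

Yes, the closed form is correct.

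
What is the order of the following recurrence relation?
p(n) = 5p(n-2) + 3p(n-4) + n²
The order is the largest lag k for which p(n-k) appears. Here the deepest term is p(n-4) (the n² term is non-homogeneous and does not affect the order), so the order is 4.

Order 4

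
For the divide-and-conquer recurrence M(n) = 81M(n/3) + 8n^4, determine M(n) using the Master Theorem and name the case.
Master Theorem template: M(n) = a·M(n/b) + f(n).
Here: a=81, b=3, f(n)=8n^4
Compute log_b(a) = log_3(81) = 4.
f(n) = 8n^4 = Θ(n^4). Case 2: M(n) = Θ(n^4 log n).

Case 2: M(n) = Θ(n^4 log n)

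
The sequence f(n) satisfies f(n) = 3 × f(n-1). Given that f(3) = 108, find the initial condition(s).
In general f(n) = 3ⁿ · f(0). At n = 3: f(0) = f(3) / 3^3 = 108 / 27 = 4.

f(0) = 4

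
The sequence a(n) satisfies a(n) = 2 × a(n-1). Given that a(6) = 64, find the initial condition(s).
In general a(n) = 2ⁿ · a(0). At n = 6: a(0) = a(6) / 2^6 = 64 / 64 = 1.

a(0) = 1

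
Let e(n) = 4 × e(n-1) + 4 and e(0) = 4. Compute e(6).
Computing step by step:
e(0) = 4
e(1) = 4 × 4 + 4 = 20
e(2) = 4 × 20 + 4 = 84
e(3) = 4 × 84 + 4 = 340
e(4) = 4 × 340 + 4 = 1364
e(5) = 4 × 1364 + 4 = 5460
e(6) = 4 × 5460 + 4 = 21844

21844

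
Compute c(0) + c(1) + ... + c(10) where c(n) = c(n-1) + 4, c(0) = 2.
Computing the sequence terms: 2, 6, 10, 14, 18, 22, 26, 30, 34, 38, 42
Adding these values together:

242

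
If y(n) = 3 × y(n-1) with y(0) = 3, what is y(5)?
Computing step by step:
y(0) = 3
y(1) = 3 × 3 = 9
y(2) = 3 × 9 = 27
y(3) = 3 × 27 = 81
y(4) = 3 × 81 = 243
y(5) = 3 × 243 = 729

729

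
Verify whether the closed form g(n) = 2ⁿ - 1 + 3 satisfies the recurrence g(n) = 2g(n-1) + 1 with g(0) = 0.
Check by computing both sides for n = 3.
From the recurrence with g(0) = 0:
  g(0) = 0, g(1) = 1, g(2) = 3, g(3) = 7
  so the recurrence gives g(3) = 7.
From the proposed closed form g(n) = 2ⁿ - 1 + 3:
  g(3) = 10.
The recurrence gives 7 but the closed form gives 10, so the closed form does not satisfy the recurrence.

No, the closed form is incorrect.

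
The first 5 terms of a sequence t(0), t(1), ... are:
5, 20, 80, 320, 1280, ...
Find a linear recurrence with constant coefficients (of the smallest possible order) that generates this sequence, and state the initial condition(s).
Look for the lowest-order linear relation among consecutive terms.
Observation: each term is 4× the previous.
Check at n=2: 4·20 = 80. ✓

t(n) = 4 × t(n-1), t(0) = 5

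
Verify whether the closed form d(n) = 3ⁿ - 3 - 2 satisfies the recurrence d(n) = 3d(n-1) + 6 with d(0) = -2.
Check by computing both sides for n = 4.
From the recurrence with d(0) = -2:
  d(0) = -2, d(1) = 0, d(2) = 6, d(3) = 24, d(4) = 78
  so the recurrence gives d(4) = 78.
From the proposed closed form d(n) = 3ⁿ - 3 - 2:
  d(4) = 76.
The recurrence gives 78 but the closed form gives 76, so the closed form does not satisfy the recurrence.

No, the closed form is incorrect.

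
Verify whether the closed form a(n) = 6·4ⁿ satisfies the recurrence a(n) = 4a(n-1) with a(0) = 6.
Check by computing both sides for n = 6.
From the recurrence with a(0) = 6:
  a(0) = 6, a(1) = 24, a(2) = 96, a(3) = 384, a(4) = 1536, a(5) = 6144, a(6) = 24576
  so the recurrence gives a(6) = 24576.
From the proposed closed form a(n) = 6·4ⁿ:
  a(6) = 24576.
Both sides give 24576 at n = 6, and the initial condition(s) match, so the closed form is consistent.

Yes, the closed form is correct.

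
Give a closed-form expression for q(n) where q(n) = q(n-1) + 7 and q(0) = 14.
Recurrence: q(n) = q(n-1) + 7, initial: q(0) = 14.
Each step adds 7, so q(n) = q(0) + 7n = 7n + 14.

q(n) = 7n + 14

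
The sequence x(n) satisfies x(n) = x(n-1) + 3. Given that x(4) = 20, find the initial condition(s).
x(4) = x(0) + 4·3, so x(0) = 20 - 12 = 8.

x(0) = 8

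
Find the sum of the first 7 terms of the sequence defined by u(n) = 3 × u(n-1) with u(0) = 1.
Computing the sequence terms: 1, 3, 9, 27, 81, 243, 729
Adding these values together:

1093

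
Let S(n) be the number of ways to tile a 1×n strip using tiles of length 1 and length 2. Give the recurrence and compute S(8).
Condition on the last tile: it has length 1 (leaving a 1×(n-1) strip) or length 2 (leaving a 1×(n-2) strip), so S(n) = S(n-1) + S(n-2) (order-2 linear recurrence).
For 0 ≤ i < 2 only unit tiles fit, so S(i) = 1.
Iterating the recurrence: S(2) = 2, S(3) = 3, S(4) = 5, S(5) = 8, S(6) = 13, S(7) = 21, S(8) = 34.

S(n) = S(n-1) + S(n-2), with S(i) = 1 for 0 ≤ i < 2; S(8) = 34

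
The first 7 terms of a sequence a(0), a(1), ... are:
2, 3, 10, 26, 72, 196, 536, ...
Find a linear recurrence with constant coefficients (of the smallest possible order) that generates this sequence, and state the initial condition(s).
Look for the lowest-order linear relation among consecutive terms.
Observation: a(n) - 2·a(n-1) - (2)·a(n-2) = 0 holds for the shown terms, and no order-1 relation a(n) = α·a(n-1) + β fits.
Check at n=3: 2·10 + (2)·3 = 26. ✓

a(n) = 2a(n-1) + 2a(n-2), a(0) = 2, a(1) = 3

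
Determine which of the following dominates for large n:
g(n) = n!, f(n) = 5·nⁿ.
Comparing growth rates:
Growth-rate hierarchy: log n ≺ any polynomial ≺ any exponential cⁿ (c>1) ≺ n! ≺ nⁿ.
super-exponential nⁿ dominates factorial asymptotically.

f(n) grows faster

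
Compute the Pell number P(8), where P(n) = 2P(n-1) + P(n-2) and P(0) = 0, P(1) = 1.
Computing the sequence terms:
0, 1, 2, 5, 12, 29, 70, 169, 408

408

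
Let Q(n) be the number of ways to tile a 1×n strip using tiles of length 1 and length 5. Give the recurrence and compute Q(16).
Condition on the last tile: it has length 1 (leaving a 1×(n-1) strip) or length 5 (leaving a 1×(n-5) strip), so Q(n) = Q(n-1) + Q(n-5) (order-5 linear recurrence).
For 0 ≤ i < 5 only unit tiles fit, so Q(i) = 1.
Iterating the recurrence: Q(5) = 2, Q(6) = 3, Q(7) = 4, Q(8) = 5, Q(9) = 6, Q(10) = 8, Q(11) = 11, Q(12) = 15, Q(13) = 20, Q(14) = 26, Q(15) = 34, Q(16) = 45.

Q(n) = Q(n-1) + Q(n-5), with Q(i) = 1 for 0 ≤ i < 5; Q(16) = 45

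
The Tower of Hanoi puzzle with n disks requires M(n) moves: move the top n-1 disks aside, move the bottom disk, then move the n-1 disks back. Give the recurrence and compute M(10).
Moving n disks = move the top n-1 disks aside (M(n-1) moves) + move the largest disk (1 move) + move the n-1 disks back on top (M(n-1) moves), so M(n) = 2M(n-1) + 1, with M(1) = 1 (a single disk takes one move).
First terms: 1, 3, 7, 15, 31, 63, … — each is one less than a power of 2. Indeed M(n) + 1 = 2(M(n-1) + 1) with M(1) + 1 = 2, so M(n) + 1 = 2ⁿ and M(n) = 2ⁿ - 1.
Hence M(10) = 2^10 - 1 = 1024 - 1 = 1023.

M(n) = 2M(n-1) + 1, M(1) = 1; M(10) = 1023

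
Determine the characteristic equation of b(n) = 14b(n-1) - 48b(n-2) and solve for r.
Substitute b(n) = rⁿ and divide through by rⁿ⁻²: r² - 14r + 48 = 0
Factor: (r - 6)(r - 8) = 0, so r = 6, 8.
General solution: b(n) = A·6ⁿ + B·8ⁿ

Characteristic: r² - 14r + 48 = 0, Roots: r = 6, 8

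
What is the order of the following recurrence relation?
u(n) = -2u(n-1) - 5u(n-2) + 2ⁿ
The order is the largest lag k for which u(n-k) appears. Here the deepest term is u(n-2) (the 2ⁿ term is non-homogeneous and does not affect the order), so the order is 2.

Order 2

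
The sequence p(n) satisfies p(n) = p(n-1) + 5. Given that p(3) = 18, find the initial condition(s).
p(3) = p(0) + 3·5, so p(0) = 18 - 15 = 3.

p(0) = 3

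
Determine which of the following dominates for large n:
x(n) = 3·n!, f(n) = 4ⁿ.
Comparing growth rates:
Growth-rate hierarchy: log n ≺ any polynomial ≺ any exponential cⁿ (c>1) ≺ n! ≺ nⁿ.
factorial dominates exponential base 4 asymptotically.

x(n) grows faster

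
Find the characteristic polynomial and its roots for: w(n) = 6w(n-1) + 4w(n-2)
Substitute w(n) = rⁿ and divide through by rⁿ⁻²: r² - 6r - 4 = 0
Discriminant: 6² + 4·4 = 52, not a perfect square, so by the quadratic formula r = (6 ± √52)/2.
General solution: w(n) = A·r₁ⁿ + B·r₂ⁿ where r₁,r₂ = (6 ± √52)/2

Characteristic: r² - 6r - 4 = 0, Roots: r = (6 ± √52)/2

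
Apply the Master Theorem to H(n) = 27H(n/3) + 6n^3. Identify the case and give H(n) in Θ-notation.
Master Theorem template: H(n) = a·H(n/b) + f(n).
Here: a=27, b=3, f(n)=6n^3
Compute log_b(a) = log_3(27) = 3.
f(n) = 6n^3 = Θ(n^3). Case 2: H(n) = Θ(n^3 log n).

Case 2: H(n) = Θ(n^3 log n)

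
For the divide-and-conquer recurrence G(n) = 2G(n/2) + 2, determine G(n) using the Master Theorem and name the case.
Master Theorem template: G(n) = a·G(n/b) + f(n).
Here: a=2, b=2, f(n)=2
Compute log_b(a) = log_2(2) = 1.
f(n) = 2 = O(n^(1-ε)) with ε = 1. Case 1: G(n) = Θ(n^log_b(a)) = Θ(n).

Case 1: G(n) = Θ(n)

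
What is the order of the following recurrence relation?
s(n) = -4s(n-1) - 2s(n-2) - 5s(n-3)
The order is the largest lag k for which s(n-k) appears. Here the deepest term is s(n-3), so the order is 3.

Order 3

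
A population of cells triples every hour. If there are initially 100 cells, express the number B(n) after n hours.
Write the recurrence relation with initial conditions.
Each hour multiplies the count by 3, so the count after n hours depends only on the count after n-1 hours: B(n) = 3 × B(n-1). The starting count gives B(0) = 100.
Unrolling n times gives the closed form B(n) = 100 × 3ⁿ.

B(n) = 3 × B(n-1), B(0) = 100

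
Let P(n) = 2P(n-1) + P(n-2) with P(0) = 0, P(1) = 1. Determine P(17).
Computing the sequence terms:
0, 1, 2, 5, 12, 29, 70, 169, 408, 985, 2378, 5741, 13860, 33461, 80782, 195025, 470832, 1136689

1136689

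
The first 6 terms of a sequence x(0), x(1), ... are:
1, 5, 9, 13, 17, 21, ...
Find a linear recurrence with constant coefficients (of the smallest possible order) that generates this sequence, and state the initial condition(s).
Look for the lowest-order linear relation among consecutive terms.
Observation: consecutive differences are constant (= 4).
Check at n=2: 1·5 + 4 = 9. ✓

x(n) = x(n-1) + 4, x(0) = 1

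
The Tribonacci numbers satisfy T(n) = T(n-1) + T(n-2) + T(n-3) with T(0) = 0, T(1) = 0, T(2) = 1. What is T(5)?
Computing the sequence terms:
0, 0, 1, 1, 2, 4

4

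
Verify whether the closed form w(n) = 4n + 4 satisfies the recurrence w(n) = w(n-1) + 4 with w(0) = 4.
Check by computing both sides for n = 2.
From the recurrence with w(0) = 4:
  w(0) = 4, w(1) = 8, w(2) = 12
  so the recurrence gives w(2) = 12.
From the proposed closed form w(n) = 4n + 4:
  w(2) = 12.
Both sides give 12 at n = 2, and the initial condition(s) match, so the closed form is consistent.

Yes, the closed form is correct.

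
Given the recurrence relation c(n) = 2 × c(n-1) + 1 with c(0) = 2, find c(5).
Computing step by step:
c(0) = 2
c(1) = 2 × 2 + 1 = 5
c(2) = 2 × 5 + 1 = 11
c(3) = 2 × 11 + 1 = 23
c(4) = 2 × 23 + 1 = 47
c(5) = 2 × 47 + 1 = 95

95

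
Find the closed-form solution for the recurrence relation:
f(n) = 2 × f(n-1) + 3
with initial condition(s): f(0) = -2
Recurrence: f(n) = 2 × f(n-1) + 3, initial: f(0) = -2.
Try f(n) = A·2ⁿ + C. Substituting: A·2ⁿ + C = 2(A·2ⁿ⁻¹ + C) + 3 = A·2ⁿ + 2C + 3, so C = 2C + 3, giving C = -3. Then f(0) = A - 3 = -2 gives A = 1.

f(n) = 2ⁿ - 3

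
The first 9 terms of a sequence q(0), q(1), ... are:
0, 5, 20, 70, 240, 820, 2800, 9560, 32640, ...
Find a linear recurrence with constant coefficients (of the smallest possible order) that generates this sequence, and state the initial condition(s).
Look for the lowest-order linear relation among consecutive terms.
Observation: q(n) - 4·q(n-1) - (-2)·q(n-2) = 0 holds for the shown terms, and no order-1 relation q(n) = α·q(n-1) + β fits.
Check at n=3: 4·20 + (-2)·5 = 70. ✓

q(n) = 4q(n-1) - 2q(n-2), q(0) = 0, q(1) = 5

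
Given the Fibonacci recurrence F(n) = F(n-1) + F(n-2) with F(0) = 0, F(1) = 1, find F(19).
Computing the sequence terms:
0, 1, 1, 2, 3, 5, 8, 13, 21, 34, 55, 89, 144, 233, 377, 610, 987, 1597, 2584, 4181

4181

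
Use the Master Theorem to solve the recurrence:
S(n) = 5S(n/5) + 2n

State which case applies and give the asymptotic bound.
Master Theorem template: S(n) = a·S(n/b) + f(n).
Here: a=5, b=5, f(n)=2n
Compute log_b(a) = log_5(5) = 1.
f(n) = 2n = Θ(n). Case 2: S(n) = Θ(n log n).

Case 2: S(n) = Θ(n log n)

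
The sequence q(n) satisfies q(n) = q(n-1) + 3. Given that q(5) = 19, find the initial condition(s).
q(5) = q(0) + 5·3, so q(0) = 19 - 15 = 4.

q(0) = 4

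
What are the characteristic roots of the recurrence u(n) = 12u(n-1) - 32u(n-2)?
Substitute u(n) = rⁿ and divide through by rⁿ⁻²: r² - 12r + 32 = 0
Factor: (r - 4)(r - 8) = 0, so r = 4, 8.
General solution: u(n) = A·4ⁿ + B·8ⁿ

Characteristic: r² - 12r + 32 = 0, Roots: r = 4, 8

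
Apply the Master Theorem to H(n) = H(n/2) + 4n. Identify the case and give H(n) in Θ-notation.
Master Theorem template: H(n) = a·H(n/b) + f(n).
Here: a=1, b=2, f(n)=4n
Compute log_b(a) = log_2(1) = 0.
f(n) = 4n = Ω(n^(0+ε)) with ε = 1, and the regularity condition holds (a·f(n/b) = (a/b^1)·f(n) with a/b^1 = 2^-1 < 1). Case 3: H(n) = Θ(f(n)) = Θ(n).

Case 3: H(n) = Θ(n)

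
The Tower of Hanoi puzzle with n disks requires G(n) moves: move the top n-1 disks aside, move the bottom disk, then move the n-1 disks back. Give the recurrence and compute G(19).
Moving n disks = move the top n-1 disks aside (G(n-1) moves) + move the largest disk (1 move) + move the n-1 disks back on top (G(n-1) moves), so G(n) = 2G(n-1) + 1, with G(1) = 1 (a single disk takes one move).
First terms: 1, 3, 7, 15, 31, 63, … — each is one less than a power of 2. Indeed G(n) + 1 = 2(G(n-1) + 1) with G(1) + 1 = 2, so G(n) + 1 = 2ⁿ and G(n) = 2ⁿ - 1.
Hence G(19) = 2^19 - 1 = 524288 - 1 = 524287.

G(n) = 2G(n-1) + 1, G(1) = 1; G(19) = 524287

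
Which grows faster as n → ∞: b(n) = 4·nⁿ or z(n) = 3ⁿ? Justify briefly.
Comparing growth rates:
Growth-rate hierarchy: log n ≺ any polynomial ≺ any exponential cⁿ (c>1) ≺ n! ≺ nⁿ.
super-exponential nⁿ dominates exponential base 3 asymptotically.

b(n) grows faster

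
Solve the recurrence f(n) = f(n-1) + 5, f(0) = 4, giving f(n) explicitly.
Recurrence: f(n) = f(n-1) + 5, initial: f(0) = 4.
Each step adds 5, so f(n) = f(0) + 5n = 5n + 4.

f(n) = 5n + 4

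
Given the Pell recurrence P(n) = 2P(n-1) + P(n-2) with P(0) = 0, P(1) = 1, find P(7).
Computing the sequence terms:
0, 1, 2, 5, 12, 29, 70, 169

169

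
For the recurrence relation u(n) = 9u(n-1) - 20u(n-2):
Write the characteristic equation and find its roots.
Substitute u(n) = rⁿ and divide through by rⁿ⁻²: r² - 9r + 20 = 0
Factor: (r - 4)(r - 5) = 0, so r = 4, 5.
General solution: u(n) = A·4ⁿ + B·5ⁿ

Characteristic: r² - 9r + 20 = 0, Roots: r = 4, 5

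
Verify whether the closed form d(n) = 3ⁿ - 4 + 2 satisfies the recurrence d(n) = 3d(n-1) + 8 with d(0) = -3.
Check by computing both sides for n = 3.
From the recurrence with d(0) = -3:
  d(0) = -3, d(1) = -1, d(2) = 5, d(3) = 23
  so the recurrence gives d(3) = 23.
From the proposed closed form d(n) = 3ⁿ - 4 + 2:
  d(3) = 25.
The recurrence gives 23 but the closed form gives 25, so the closed form does not satisfy the recurrence.

No, the closed form is incorrect.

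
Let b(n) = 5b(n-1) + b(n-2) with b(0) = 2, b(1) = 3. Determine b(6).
Computing the sequence terms:
2, 3, 17, 88, 457, 2373, 12322

12322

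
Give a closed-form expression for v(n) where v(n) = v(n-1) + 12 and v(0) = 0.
Recurrence: v(n) = v(n-1) + 12, initial: v(0) = 0.
Each step adds 12, so v(n) = v(0) + 12n = 12n.

v(n) = 12n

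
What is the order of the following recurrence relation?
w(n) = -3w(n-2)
The order is the largest lag k for which w(n-k) appears. Here the deepest term is w(n-2), so the order is 2.

Order 2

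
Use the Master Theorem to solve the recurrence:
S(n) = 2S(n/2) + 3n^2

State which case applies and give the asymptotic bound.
Master Theorem template: S(n) = a·S(n/b) + f(n).
Here: a=2, b=2, f(n)=3n^2
Compute log_b(a) = log_2(2) = 1.
f(n) = 3n^2 = Ω(n^(1+ε)) with ε = 1, and the regularity condition holds (a·f(n/b) = (a/b^2)·f(n) with a/b^2 = 2^-1 < 1). Case 3: S(n) = Θ(f(n)) = Θ(n^2).

Case 3: S(n) = Θ(n^2)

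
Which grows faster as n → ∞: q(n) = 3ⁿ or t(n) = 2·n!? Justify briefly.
Comparing growth rates:
Growth-rate hierarchy: log n ≺ any polynomial ≺ any exponential cⁿ (c>1) ≺ n! ≺ nⁿ.
factorial dominates exponential base 3 asymptotically.

t(n) grows faster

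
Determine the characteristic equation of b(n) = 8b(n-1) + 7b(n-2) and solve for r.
Substitute b(n) = rⁿ and divide through by rⁿ⁻²: r² - 8r - 7 = 0
Discriminant: 8² + 4·7 = 92, not a perfect square, so by the quadratic formula r = (8 ± √92)/2.
General solution: b(n) = A·r₁ⁿ + B·r₂ⁿ where r₁,r₂ = (8 ± √92)/2

Characteristic: r² - 8r - 7 = 0, Roots: r = (8 ± √92)/2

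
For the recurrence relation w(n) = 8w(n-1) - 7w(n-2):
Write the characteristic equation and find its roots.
Substitute w(n) = rⁿ and divide through by rⁿ⁻²: r² - 8r + 7 = 0
Factor: (r - 7)(r - 1) = 0, so r = 7, 1.
General solution: w(n) = A·7ⁿ + B·1ⁿ

Characteristic: r² - 8r + 7 = 0, Roots: r = 7, 1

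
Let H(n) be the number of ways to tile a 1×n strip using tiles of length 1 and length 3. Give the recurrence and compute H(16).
Condition on the last tile: it has length 1 (leaving a 1×(n-1) strip) or length 3 (leaving a 1×(n-3) strip), so H(n) = H(n-1) + H(n-3) (order-3 linear recurrence).
For 0 ≤ i < 3 only unit tiles fit, so H(i) = 1.
Iterating the recurrence: H(3) = 2, H(4) = 3, H(5) = 4, H(6) = 6, H(7) = 9, H(8) = 13, H(9) = 19, H(10) = 28, H(11) = 41, H(12) = 60, H(13) = 88, H(14) = 129, H(15) = 189, H(16) = 277.

H(n) = H(n-1) + H(n-3), with H(i) = 1 for 0 ≤ i < 3; H(16) = 277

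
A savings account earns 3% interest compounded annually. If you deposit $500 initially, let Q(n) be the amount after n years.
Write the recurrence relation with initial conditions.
Each year the balance grows by 3%, i.e. is multiplied by 1 + 3/100 = 1.03, so Q(n) = 1.03 × Q(n-1). The initial deposit gives Q(0) = 500.
Unrolling gives the closed form Q(n) = 500 × (1.03)ⁿ.

Q(n) = 1.03 × Q(n-1), Q(0) = 500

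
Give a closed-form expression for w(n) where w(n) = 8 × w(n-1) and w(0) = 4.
Recurrence: w(n) = 8 × w(n-1), initial: w(0) = 4.
Each term is 8 times the previous, so this is geometric with ratio 8. After n steps: w(n) = w(0)·8ⁿ = 4·8ⁿ.

w(n) = 4·8ⁿ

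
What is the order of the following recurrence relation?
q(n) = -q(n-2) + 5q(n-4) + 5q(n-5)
The order is the largest lag k for which q(n-k) appears. Here the deepest term is q(n-5), so the order is 5.

Order 5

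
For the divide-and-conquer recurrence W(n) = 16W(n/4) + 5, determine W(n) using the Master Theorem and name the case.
Master Theorem template: W(n) = a·W(n/b) + f(n).
Here: a=16, b=4, f(n)=5
Compute log_b(a) = log_4(16) = 2.
f(n) = 5 = O(n^(2-ε)) with ε = 2. Case 1: W(n) = Θ(n^log_b(a)) = Θ(n^2).

Case 1: W(n) = Θ(n^2)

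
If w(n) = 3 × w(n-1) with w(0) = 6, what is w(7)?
Computing step by step:
w(0) = 6
w(1) = 3 × 6 = 18
w(2) = 3 × 18 = 54
w(3) = 3 × 54 = 162
w(4) = 3 × 162 = 486
w(5) = 3 × 486 = 1458
w(6) = 3 × 1458 = 4374
w(7) = 3 × 4374 = 13122

13122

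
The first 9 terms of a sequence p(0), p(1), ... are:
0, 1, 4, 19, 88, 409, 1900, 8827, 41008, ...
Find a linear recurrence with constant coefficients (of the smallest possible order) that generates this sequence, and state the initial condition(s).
Look for the lowest-order linear relation among consecutive terms.
Observation: p(n) - 4·p(n-1) - (3)·p(n-2) = 0 holds for the shown terms, and no order-1 relation p(n) = α·p(n-1) + β fits.
Check at n=3: 4·4 + (3)·1 = 19. ✓

p(n) = 4p(n-1) + 3p(n-2), p(0) = 0, p(1) = 1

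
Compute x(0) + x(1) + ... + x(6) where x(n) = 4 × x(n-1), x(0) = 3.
Computing the sequence terms: 3, 12, 48, 192, 768, 3072, 12288
Adding these values together:

16383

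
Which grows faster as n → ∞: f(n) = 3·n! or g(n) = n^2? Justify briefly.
Comparing growth rates:
Growth-rate hierarchy: log n ≺ any polynomial ≺ any exponential cⁿ (c>1) ≺ n! ≺ nⁿ.
factorial dominates polynomial degree 2 asymptotically.

f(n) grows faster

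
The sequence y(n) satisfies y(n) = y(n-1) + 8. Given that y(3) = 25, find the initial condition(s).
y(3) = y(0) + 3·8, so y(0) = 25 - 24 = 1.

y(0) = 1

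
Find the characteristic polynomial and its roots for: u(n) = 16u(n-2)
Substitute u(n) = rⁿ and divide through by rⁿ⁻²: r² - 16 = 0
Factor: (r + 4)(r - 4) = 0, so r = -4, 4.
General solution: u(n) = A·(-4)ⁿ + B·4ⁿ

Characteristic: r² - 16 = 0, Roots: r = -4, 4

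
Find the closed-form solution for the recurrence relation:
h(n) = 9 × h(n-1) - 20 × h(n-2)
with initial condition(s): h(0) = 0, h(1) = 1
Recurrence: h(n) = 9 × h(n-1) - 20 × h(n-2), initial: h(0) = 0, h(1) = 1.
Characteristic equation: r² - 9r + 20 = 0, which factors as (r - 5)(r - 4) = 0, so r = 5, 4. General solution h(n) = A·5ⁿ + B·4ⁿ. From h(0) = 0: A + B = 0. From h(1) = 1: 5A + 4B = 1. Solving gives A = 1, B = -1.

h(n) = 5ⁿ - 4ⁿ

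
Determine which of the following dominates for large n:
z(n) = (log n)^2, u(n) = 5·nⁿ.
Comparing growth rates:
Growth-rate hierarchy: log n ≺ any polynomial ≺ any exponential cⁿ (c>1) ≺ n! ≺ nⁿ.
super-exponential nⁿ dominates polylogarithmic (log n)^2 asymptotically.

u(n) grows faster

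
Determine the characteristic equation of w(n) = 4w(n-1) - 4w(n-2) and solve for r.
Substitute w(n) = rⁿ and divide through by rⁿ⁻²: r² - 4r + 4 = 0
Factor: (r - 2)² = 0, so r = 2 (double root).
General solution: w(n) = (A + Bn)·2ⁿ

Characteristic: r² - 4r + 4 = 0, Roots: r = 2 (double root)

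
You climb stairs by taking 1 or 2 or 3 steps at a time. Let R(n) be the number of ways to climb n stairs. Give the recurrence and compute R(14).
Condition on the size of the last step (1 to 3): before it there were n-1, …, n-3 stairs climbed, and these cases are disjoint, so R(n) = R(n-1) + R(n-2) + R(n-3) (order-3 linear recurrence).
Initial conditions by direct count (compositions of i into parts ≤ 3): R(1) = 1; R(2) = 2; R(3) = 4.
Iterating the recurrence: R(4) = 7, R(5) = 13, R(6) = 24, R(7) = 44, R(8) = 81, R(9) = 149, R(10) = 274, R(11) = 504, R(12) = 927, R(13) = 1705, R(14) = 3136.

R(n) = R(n-1) + R(n-2) + R(n-3), R(1) = 1, R(2) = 2, R(3) = 4; R(14) = 3136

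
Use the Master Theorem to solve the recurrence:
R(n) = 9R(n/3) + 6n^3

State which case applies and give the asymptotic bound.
Master Theorem template: R(n) = a·R(n/b) + f(n).
Here: a=9, b=3, f(n)=6n^3
Compute log_b(a) = log_3(9) = 2.
f(n) = 6n^3 = Ω(n^(2+ε)) with ε = 1, and the regularity condition holds (a·f(n/b) = (a/b^3)·f(n) with a/b^3 = 3^-1 < 1). Case 3: R(n) = Θ(f(n)) = Θ(n^3).

Case 3: R(n) = Θ(n^3)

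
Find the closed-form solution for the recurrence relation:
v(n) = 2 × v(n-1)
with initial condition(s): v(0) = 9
Recurrence: v(n) = 2 × v(n-1), initial: v(0) = 9.
Each term is 2 times the previous, so this is geometric with ratio 2. After n steps: v(n) = v(0)·2ⁿ = 9·2ⁿ.

v(n) = 9·2ⁿ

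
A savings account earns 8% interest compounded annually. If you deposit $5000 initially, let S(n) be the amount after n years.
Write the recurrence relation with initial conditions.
Each year the balance grows by 8%, i.e. is multiplied by 1 + 8/100 = 1.08, so S(n) = 1.08 × S(n-1). The initial deposit gives S(0) = 5000.
Unrolling gives the closed form S(n) = 5000 × (1.08)ⁿ.

S(n) = 1.08 × S(n-1), S(0) = 5000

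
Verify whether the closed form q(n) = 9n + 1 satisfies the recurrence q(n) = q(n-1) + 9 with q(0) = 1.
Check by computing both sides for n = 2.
From the recurrence with q(0) = 1:
  q(0) = 1, q(1) = 10, q(2) = 19
  so the recurrence gives q(2) = 19.
From the proposed closed form q(n) = 9n + 1:
  q(2) = 19.
Both sides give 19 at n = 2, and the initial condition(s) match, so the closed form is consistent.

Yes, the closed form is correct.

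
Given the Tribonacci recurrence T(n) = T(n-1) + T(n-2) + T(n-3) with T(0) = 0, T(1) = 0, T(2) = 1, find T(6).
Computing the sequence terms:
0, 0, 1, 1, 2, 4, 7

7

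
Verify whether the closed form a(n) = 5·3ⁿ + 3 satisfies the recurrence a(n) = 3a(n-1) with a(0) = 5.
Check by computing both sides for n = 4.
From the recurrence with a(0) = 5:
  a(0) = 5, a(1) = 15, a(2) = 45, a(3) = 135, a(4) = 405
  so the recurrence gives a(4) = 405.
From the proposed closed form a(n) = 5·3ⁿ + 3:
  a(4) = 408.
The recurrence gives 405 but the closed form gives 408, so the closed form does not satisfy the recurrence.

No, the closed form is incorrect.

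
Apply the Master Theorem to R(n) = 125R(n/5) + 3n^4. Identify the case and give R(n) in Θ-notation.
Master Theorem template: R(n) = a·R(n/b) + f(n).
Here: a=125, b=5, f(n)=3n^4
Compute log_b(a) = log_5(125) = 3.
f(n) = 3n^4 = Ω(n^(3+ε)) with ε = 1, and the regularity condition holds (a·f(n/b) = (a/b^4)·f(n) with a/b^4 = 5^-1 < 1). Case 3: R(n) = Θ(f(n)) = Θ(n^4).

Case 3: R(n) = Θ(n^4)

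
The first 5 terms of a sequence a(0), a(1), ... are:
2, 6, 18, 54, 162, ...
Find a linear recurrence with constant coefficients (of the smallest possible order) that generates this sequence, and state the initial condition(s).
Look for the lowest-order linear relation among consecutive terms.
Observation: each term is 3× the previous.
Check at n=2: 3·6 = 18. ✓

a(n) = 3 × a(n-1), a(0) = 2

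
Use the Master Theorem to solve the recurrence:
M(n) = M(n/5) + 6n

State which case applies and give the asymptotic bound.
Master Theorem template: M(n) = a·M(n/b) + f(n).
Here: a=1, b=5, f(n)=6n
Compute log_b(a) = log_5(1) = 0.
f(n) = 6n = Ω(n^(0+ε)) with ε = 1, and the regularity condition holds (a·f(n/b) = (a/b^1)·f(n) with a/b^1 = 5^-1 < 1). Case 3: M(n) = Θ(f(n)) = Θ(n).

Case 3: M(n) = Θ(n)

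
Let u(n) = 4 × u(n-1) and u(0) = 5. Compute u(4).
Computing step by step:
u(0) = 5
u(1) = 4 × 5 = 20
u(2) = 4 × 20 = 80
u(3) = 4 × 80 = 320
u(4) = 4 × 320 = 1280

1280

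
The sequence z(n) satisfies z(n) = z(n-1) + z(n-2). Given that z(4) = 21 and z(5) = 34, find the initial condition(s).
Work backwards using z(k) = z(k+2) - z(k+1):
z(3) = z(5) - z(4) = 34 - 21 = 13
z(2) = z(4) - z(3) = 21 - 13 = 8
z(1) = z(3) - z(2) = 13 - 8 = 5
z(0) = z(2) - z(1) = 8 - 5 = 3

z(0) = 3, z(1) = 5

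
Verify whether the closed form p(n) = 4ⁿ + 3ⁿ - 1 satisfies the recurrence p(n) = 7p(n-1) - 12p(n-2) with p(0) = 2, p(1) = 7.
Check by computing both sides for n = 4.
From the recurrence with p(0) = 2, p(1) = 7:
  p(0) = 2, p(1) = 7, p(2) = 25, p(3) = 91, p(4) = 337
  so the recurrence gives p(4) = 337.
From the proposed closed form p(n) = 4ⁿ + 3ⁿ - 1:
  p(4) = 336.
The recurrence gives 337 but the closed form gives 336, so the closed form does not satisfy the recurrence.

No, the closed form is incorrect.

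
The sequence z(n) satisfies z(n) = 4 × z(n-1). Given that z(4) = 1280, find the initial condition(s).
In general z(n) = 4ⁿ · z(0). At n = 4: z(0) = z(4) / 4^4 = 1280 / 256 = 5.

z(0) = 5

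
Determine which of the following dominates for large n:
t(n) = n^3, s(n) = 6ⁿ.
Comparing growth rates:
Growth-rate hierarchy: log n ≺ any polynomial ≺ any exponential cⁿ (c>1) ≺ n! ≺ nⁿ.
exponential base 6 dominates polynomial degree 3 asymptotically.

s(n) grows faster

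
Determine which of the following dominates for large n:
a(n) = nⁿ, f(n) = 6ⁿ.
Comparing growth rates:
Growth-rate hierarchy: log n ≺ any polynomial ≺ any exponential cⁿ (c>1) ≺ n! ≺ nⁿ.
super-exponential nⁿ dominates exponential base 6 asymptotically.

a(n) grows faster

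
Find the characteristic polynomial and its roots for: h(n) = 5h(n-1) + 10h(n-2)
Substitute h(n) = rⁿ and divide through by rⁿ⁻²: r² - 5r - 10 = 0
Discriminant: 5² + 4·10 = 65, not a perfect square, so by the quadratic formula r = (5 ± √65)/2.
General solution: h(n) = A·r₁ⁿ + B·r₂ⁿ where r₁,r₂ = (5 ± √65)/2

Characteristic: r² - 5r - 10 = 0, Roots: r = (5 ± √65)/2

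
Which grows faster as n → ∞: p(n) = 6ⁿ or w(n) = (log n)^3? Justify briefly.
Comparing growth rates:
Growth-rate hierarchy: log n ≺ any polynomial ≺ any exponential cⁿ (c>1) ≺ n! ≺ nⁿ.
exponential base 6 dominates polylogarithmic (log n)^3 asymptotically.

p(n) grows faster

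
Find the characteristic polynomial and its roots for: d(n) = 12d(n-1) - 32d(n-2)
Substitute d(n) = rⁿ and divide through by rⁿ⁻²: r² - 12r + 32 = 0
Factor: (r - 4)(r - 8) = 0, so r = 4, 8.
General solution: d(n) = A·4ⁿ + B·8ⁿ

Characteristic: r² - 12r + 32 = 0, Roots: r = 4, 8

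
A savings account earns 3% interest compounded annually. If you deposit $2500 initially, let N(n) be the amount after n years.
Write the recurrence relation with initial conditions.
Each year the balance grows by 3%, i.e. is multiplied by 1 + 3/100 = 1.03, so N(n) = 1.03 × N(n-1). The initial deposit gives N(0) = 2500.
Unrolling gives the closed form N(n) = 2500 × (1.03)ⁿ.

N(n) = 1.03 × N(n-1), N(0) = 2500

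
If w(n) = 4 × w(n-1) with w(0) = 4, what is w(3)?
Computing step by step:
w(0) = 4
w(1) = 4 × 4 = 16
w(2) = 4 × 16 = 64
w(3) = 4 × 64 = 256

256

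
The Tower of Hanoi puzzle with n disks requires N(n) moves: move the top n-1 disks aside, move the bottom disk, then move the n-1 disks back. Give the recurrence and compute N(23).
Moving n disks = move the top n-1 disks aside (N(n-1) moves) + move the largest disk (1 move) + move the n-1 disks back on top (N(n-1) moves), so N(n) = 2N(n-1) + 1, with N(1) = 1 (a single disk takes one move).
First terms: 1, 3, 7, 15, 31, 63, … — each is one less than a power of 2. Indeed N(n) + 1 = 2(N(n-1) + 1) with N(1) + 1 = 2, so N(n) + 1 = 2ⁿ and N(n) = 2ⁿ - 1.
Hence N(23) = 2^23 - 1 = 8388608 - 1 = 8388607.

N(n) = 2N(n-1) + 1, N(1) = 1; N(23) = 8388607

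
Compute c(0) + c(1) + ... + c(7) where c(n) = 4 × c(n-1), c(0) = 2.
Computing the sequence terms: 2, 8, 32, 128, 512, 2048, 8192, 32768
Adding these values together:

43690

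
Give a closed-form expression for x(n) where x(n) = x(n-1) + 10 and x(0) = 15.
Recurrence: x(n) = x(n-1) + 10, initial: x(0) = 15.
Each step adds 10, so x(n) = x(0) + 10n = 10n + 15.

x(n) = 10n + 15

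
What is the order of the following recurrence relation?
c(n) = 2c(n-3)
The order is the largest lag k for which c(n-k) appears. Here the deepest term is c(n-3), so the order is 3.

Order 3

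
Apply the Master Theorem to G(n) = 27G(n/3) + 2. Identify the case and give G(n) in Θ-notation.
Master Theorem template: G(n) = a·G(n/b) + f(n).
Here: a=27, b=3, f(n)=2
Compute log_b(a) = log_3(27) = 3.
f(n) = 2 = O(n^(3-ε)) with ε = 3. Case 1: G(n) = Θ(n^log_b(a)) = Θ(n^3).

Case 1: G(n) = Θ(n^3)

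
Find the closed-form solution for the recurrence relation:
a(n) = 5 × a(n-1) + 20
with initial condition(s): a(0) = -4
Recurrence: a(n) = 5 × a(n-1) + 20, initial: a(0) = -4.
Try a(n) = A·5ⁿ + C. Substituting: A·5ⁿ + C = 5(A·5ⁿ⁻¹ + C) + 20 = A·5ⁿ + 5C + 20, so C = 5C + 20, giving C = -5. Then a(0) = A - 5 = -4 gives A = 1.

a(n) = 5ⁿ - 5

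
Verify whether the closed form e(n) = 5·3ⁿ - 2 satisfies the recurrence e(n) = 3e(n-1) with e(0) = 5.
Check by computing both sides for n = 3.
From the recurrence with e(0) = 5:
  e(0) = 5, e(1) = 15, e(2) = 45, e(3) = 135
  so the recurrence gives e(3) = 135.
From the proposed closed form e(n) = 5·3ⁿ - 2:
  e(3) = 133.
The recurrence gives 135 but the closed form gives 133, so the closed form does not satisfy the recurrence.

No, the closed form is incorrect.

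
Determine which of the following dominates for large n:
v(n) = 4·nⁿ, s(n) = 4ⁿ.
Comparing growth rates:
Growth-rate hierarchy: log n ≺ any polynomial ≺ any exponential cⁿ (c>1) ≺ n! ≺ nⁿ.
super-exponential nⁿ dominates exponential base 4 asymptotically.

v(n) grows faster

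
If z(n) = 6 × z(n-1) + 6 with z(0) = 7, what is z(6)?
Computing step by step:
z(0) = 7
z(1) = 6 × 7 + 6 = 48
z(2) = 6 × 48 + 6 = 294
z(3) = 6 × 294 + 6 = 1770
z(4) = 6 × 1770 + 6 = 10626
z(5) = 6 × 10626 + 6 = 63762
z(6) = 6 × 63762 + 6 = 382578

382578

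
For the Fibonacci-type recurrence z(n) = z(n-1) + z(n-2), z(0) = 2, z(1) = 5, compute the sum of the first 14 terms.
Computing the sequence terms: 2, 5, 7, 12, 19, 31, 50, 81, 131, 212, 343, 555, 898, 1453
Adding these values together:

3799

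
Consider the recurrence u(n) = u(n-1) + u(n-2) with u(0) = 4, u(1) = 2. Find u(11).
Computing the sequence terms:
4, 2, 6, 8, 14, 22, 36, 58, 94, 152, 246, 398

398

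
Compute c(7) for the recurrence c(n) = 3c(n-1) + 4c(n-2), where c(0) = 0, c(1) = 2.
Computing the sequence terms:
0, 2, 6, 26, 102, 410, 1638, 6554

6554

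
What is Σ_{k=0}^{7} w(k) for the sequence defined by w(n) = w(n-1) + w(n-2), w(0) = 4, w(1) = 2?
Computing the sequence terms: 4, 2, 6, 8, 14, 22, 36, 58
Adding these values together:

150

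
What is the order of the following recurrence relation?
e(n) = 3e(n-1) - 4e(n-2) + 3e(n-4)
The order is the largest lag k for which e(n-k) appears. Here the deepest term is e(n-4), so the order is 4.

Order 4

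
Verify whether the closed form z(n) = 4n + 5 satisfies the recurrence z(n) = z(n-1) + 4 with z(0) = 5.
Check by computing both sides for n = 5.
From the recurrence with z(0) = 5:
  z(0) = 5, z(1) = 9, z(2) = 13, z(3) = 17, z(4) = 21, z(5) = 25
  so the recurrence gives z(5) = 25.
From the proposed closed form z(n) = 4n + 5:
  z(5) = 25.
Both sides give 25 at n = 5, and the initial condition(s) match, so the closed form is consistent.

Yes, the closed form is correct.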